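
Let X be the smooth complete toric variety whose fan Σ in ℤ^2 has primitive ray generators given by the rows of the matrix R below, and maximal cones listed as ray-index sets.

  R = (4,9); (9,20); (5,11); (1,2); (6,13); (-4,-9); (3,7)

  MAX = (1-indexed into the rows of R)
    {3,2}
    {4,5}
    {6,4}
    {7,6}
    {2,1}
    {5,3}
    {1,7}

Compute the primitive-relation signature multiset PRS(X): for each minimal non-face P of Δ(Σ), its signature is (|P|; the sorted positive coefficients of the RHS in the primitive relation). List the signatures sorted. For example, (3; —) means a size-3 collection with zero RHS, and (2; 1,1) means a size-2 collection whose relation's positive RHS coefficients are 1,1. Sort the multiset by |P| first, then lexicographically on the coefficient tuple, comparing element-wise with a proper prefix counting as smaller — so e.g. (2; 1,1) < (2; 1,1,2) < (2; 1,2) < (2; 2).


Δ(Σ) — 7 vertices, 14 min non-faces:

  • {1,6}:  v_{1} + v_{6} = 0  ⇒ sig = (2; —)
  • {1,3}:  v_{1} + v_{3} = v_{2}  ⇒ sig = (2; 1)
  • {1,4}:  v_{1} + v_{4} = v_{3}  ⇒ sig = (2; 1)
  • {2,6}:  v_{2} + v_{6} = v_{3}  ⇒ sig = (2; 1)
  • {3,4}:  v_{3} + v_{4} = v_{5}  ⇒ sig = (2; 1)
  • {3,6}:  v_{3} + v_{6} = v_{4}  ⇒ sig = (2; 1)
  • {4,7}:  v_{4} + v_{7} = v_{1}  ⇒ sig = (2; 1)
  • {5,7}:  v_{5} + v_{7} = v_{2}  ⇒ sig = (2; 1)
  • {1,5}:  v_{1} + v_{5} = 2·v_{3}  ⇒ sig = (2; 2)
  • {2,4}:  v_{2} + v_{4} = 2·v_{3}  ⇒ sig = (2; 2)
  • {3,7}:  v_{3} + v_{7} = 2·v_{1}  ⇒ sig = (2; 2)
  • {5,6}:  v_{5} + v_{6} = 2·v_{4}  ⇒ sig = (2; 2)
  • {2,5}:  v_{2} + v_{5} = 3·v_{3}  ⇒ sig = (2; 3)
  • {2,7}:  v_{2} + v_{7} = 3·v_{1}  ⇒ sig = (2; 3)

Sorted signature multiset PRS(X):
    |P|=2: 14 collections, coeffs (), (1), (1), (1), (1), (1), (1), (1), (2), (2), (2), (2), (3), (3)


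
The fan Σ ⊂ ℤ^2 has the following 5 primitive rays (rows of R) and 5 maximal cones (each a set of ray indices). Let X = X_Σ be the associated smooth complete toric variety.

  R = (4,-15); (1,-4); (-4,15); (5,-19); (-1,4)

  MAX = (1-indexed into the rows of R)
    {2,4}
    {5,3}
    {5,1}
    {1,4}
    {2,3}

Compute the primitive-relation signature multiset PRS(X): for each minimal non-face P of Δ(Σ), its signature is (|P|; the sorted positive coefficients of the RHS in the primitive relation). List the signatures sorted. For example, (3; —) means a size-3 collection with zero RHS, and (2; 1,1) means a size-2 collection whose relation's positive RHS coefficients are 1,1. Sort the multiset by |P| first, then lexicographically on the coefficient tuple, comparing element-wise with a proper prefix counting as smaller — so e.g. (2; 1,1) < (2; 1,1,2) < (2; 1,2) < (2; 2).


Minimal non-faces — 5 found among 5 rays, 5 max cones:

  P={1,3}:  v_{1} + v_{3} = 0 — sig = (2; —)
  P={2,5}:  v_{2} + v_{5} = 0 — sig = (2; —)
  P={1,2}:  v_{1} + v_{2} = v_{4} — sig = (2; 1)
  P={3,4}:  v_{3} + v_{4} = v_{2} — sig = (2; 1)
  P={4,5}:  v_{4} + v_{5} = v_{1} — sig = (2; 1)

Sorted signature multiset PRS(X):
    (2; —)
    (2; —)
    (2; 1)
    (2; 1)
    (2; 1)


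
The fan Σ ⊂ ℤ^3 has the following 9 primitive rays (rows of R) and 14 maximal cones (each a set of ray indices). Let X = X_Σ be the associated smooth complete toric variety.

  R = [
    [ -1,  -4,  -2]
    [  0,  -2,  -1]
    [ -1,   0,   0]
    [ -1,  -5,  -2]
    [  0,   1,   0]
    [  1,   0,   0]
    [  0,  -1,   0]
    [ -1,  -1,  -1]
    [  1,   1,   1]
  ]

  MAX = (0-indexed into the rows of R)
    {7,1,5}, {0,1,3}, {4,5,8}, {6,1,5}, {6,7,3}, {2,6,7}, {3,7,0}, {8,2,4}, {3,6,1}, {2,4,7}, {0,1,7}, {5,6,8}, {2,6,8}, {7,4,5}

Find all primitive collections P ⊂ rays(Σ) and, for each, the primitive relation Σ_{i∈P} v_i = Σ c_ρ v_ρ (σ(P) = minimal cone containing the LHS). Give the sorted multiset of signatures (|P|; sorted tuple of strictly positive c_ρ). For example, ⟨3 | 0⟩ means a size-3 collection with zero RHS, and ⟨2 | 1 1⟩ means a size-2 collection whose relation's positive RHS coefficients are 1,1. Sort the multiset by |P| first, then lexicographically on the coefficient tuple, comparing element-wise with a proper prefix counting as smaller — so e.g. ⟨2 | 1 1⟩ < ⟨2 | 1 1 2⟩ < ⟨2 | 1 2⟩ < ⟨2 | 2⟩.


The 18 primitive collections of Σ (r=9, n=3):

  {2,5}:  v_{2} + v_{5} = 0  so sig = ⟨2 | 0⟩
  {4,6}:  v_{4} + v_{6} = 0  so sig = ⟨2 | 0⟩
  {7,8}:  v_{7} + v_{8} = 0  so sig = ⟨2 | 0⟩
  {0,6}:  v_{0} + v_{6} = v_{3}  so sig = ⟨2 | 1⟩
  {3,4}:  v_{3} + v_{4} = v_{0}  so sig = ⟨2 | 1⟩
  {0,4}:  v_{0} + v_{4} = v_{1} + v_{7}  so sig = ⟨2 | 1 1⟩
  {0,8}:  v_{0} + v_{8} = v_{1} + v_{6}  so sig = ⟨2 | 1 1⟩
  {1,2}:  v_{1} + v_{2} = v_{6} + v_{7}  so sig = ⟨2 | 1 1⟩
  {1,4}:  v_{1} + v_{4} = v_{5} + v_{7}  so sig = ⟨2 | 1 1⟩
  {1,8}:  v_{1} + v_{8} = v_{5} + v_{6}  so sig = ⟨2 | 1 1⟩
  {3,5}:  v_{3} + v_{5} = 2·v_{1} + v_{6}  so sig = ⟨2 | 1 2⟩
  {3,8}:  v_{3} + v_{8} = v_{1} + 2·v_{6}  so sig = ⟨2 | 1 2⟩
  {0,5}:  v_{0} + v_{5} = 2·v_{1}  so sig = ⟨2 | 2⟩
  {0,2}:  v_{0} + v_{2} = 2·v_{6} + 2·v_{7}  so sig = ⟨2 | 2 2⟩
  {2,3}:  v_{2} + v_{3} = 3·v_{6} + 2·v_{7}  so sig = ⟨2 | 2 3⟩
  {1,6,7}:  v_{1} + v_{6} + v_{7} = v_{0}  so sig = ⟨3 | 1⟩
  {5,6,7}:  v_{5} + v_{6} + v_{7} = v_{1}  so sig = ⟨3 | 1⟩
  {1,3,7}:  v_{1} + v_{3} + v_{7} = 2·v_{0}  so sig = ⟨3 | 2⟩

Hence PRS(X_Σ) =
    |P|=2: 15 collections, coeffs (), (), (), (1), (1), (1,1), (1,1), (1,1), (1,1), (1,1), (1,2), (1,2), (2), (2,2), (2,3)
    |P|=3: 3 collections, coeffs (1), (1), (2)


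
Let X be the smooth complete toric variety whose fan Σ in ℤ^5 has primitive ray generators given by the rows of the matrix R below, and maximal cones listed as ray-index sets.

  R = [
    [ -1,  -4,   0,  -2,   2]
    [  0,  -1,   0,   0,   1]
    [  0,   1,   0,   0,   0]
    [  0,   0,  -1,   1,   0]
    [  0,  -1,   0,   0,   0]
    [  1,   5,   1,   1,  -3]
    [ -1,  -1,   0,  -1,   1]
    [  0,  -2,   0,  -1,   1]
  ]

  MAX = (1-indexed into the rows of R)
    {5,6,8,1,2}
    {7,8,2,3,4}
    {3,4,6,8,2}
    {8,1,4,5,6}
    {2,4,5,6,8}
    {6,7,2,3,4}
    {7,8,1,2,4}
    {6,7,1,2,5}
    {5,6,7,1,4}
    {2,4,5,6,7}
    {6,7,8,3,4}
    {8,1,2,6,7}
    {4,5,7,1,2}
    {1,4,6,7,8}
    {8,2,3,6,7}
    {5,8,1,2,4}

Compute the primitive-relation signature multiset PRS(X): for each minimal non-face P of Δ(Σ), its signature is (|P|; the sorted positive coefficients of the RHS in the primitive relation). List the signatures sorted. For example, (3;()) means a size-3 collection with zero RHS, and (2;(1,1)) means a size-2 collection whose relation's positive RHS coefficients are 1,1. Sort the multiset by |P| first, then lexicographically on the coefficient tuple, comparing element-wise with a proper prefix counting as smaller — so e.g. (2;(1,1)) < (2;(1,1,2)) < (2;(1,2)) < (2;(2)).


The 5 primitive collections of Σ (r=8, n=5):

  {3,5}:  v_{3} + v_{5} = 0  →  sig = (2;())
  {1,3}:  v_{1} + v_{3} = v_{7} + v_{8}  →  sig = (2;(1,1))
  {5,7,8}:  v_{5} + v_{7} + v_{8} = v_{1}  →  sig = (3;(1))
  {1,2,4,6}:  v_{1} + v_{2} + v_{4} + v_{6} = 0  →  sig = (4;())
  {2,4,6,7,8}:  v_{2} + v_{4} + v_{6} + v_{7} + v_{8} = v_{3}  →  sig = (5;(1))

so the primitive-relation signature multiset is
[(2;()), (2;(1,1)), (3;(1)), (4;()), (5;(1))]


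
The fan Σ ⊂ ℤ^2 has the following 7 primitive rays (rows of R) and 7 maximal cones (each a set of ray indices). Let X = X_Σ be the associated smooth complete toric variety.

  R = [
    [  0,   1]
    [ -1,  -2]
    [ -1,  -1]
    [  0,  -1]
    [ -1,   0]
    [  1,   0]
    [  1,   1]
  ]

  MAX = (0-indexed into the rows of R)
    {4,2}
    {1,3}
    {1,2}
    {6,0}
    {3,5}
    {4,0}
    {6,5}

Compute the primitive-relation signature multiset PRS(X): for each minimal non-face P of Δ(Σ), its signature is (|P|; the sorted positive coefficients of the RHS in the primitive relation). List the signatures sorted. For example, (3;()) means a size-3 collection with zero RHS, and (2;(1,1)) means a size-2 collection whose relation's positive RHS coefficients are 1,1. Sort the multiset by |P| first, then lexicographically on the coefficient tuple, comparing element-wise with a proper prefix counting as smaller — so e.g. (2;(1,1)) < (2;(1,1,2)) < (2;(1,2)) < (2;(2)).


|primitive collections| = 14. Relations:

  P={0,3}:  v_{0} + v_{3} = 0  ⟹  sig = (2;())
  P={2,6}:  v_{2} + v_{6} = 0  ⟹  sig = (2;())
  P={4,5}:  v_{4} + v_{5} = 0  ⟹  sig = (2;())
  P={0,1}:  v_{0} + v_{1} = v_{2}  ⟹  sig = (2;(1))
  P={0,2}:  v_{0} + v_{2} = v_{4}  ⟹  sig = (2;(1))
  P={0,5}:  v_{0} + v_{5} = v_{6}  ⟹  sig = (2;(1))
  P={1,6}:  v_{1} + v_{6} = v_{3}  ⟹  sig = (2;(1))
  P={2,3}:  v_{2} + v_{3} = v_{1}  ⟹  sig = (2;(1))
  P={2,5}:  v_{2} + v_{5} = v_{3}  ⟹  sig = (2;(1))
  P={3,4}:  v_{3} + v_{4} = v_{2}  ⟹  sig = (2;(1))
  P={3,6}:  v_{3} + v_{6} = v_{5}  ⟹  sig = (2;(1))
  P={4,6}:  v_{4} + v_{6} = v_{0}  ⟹  sig = (2;(1))
  P={1,4}:  v_{1} + v_{4} = 2·v_{2}  ⟹  sig = (2;(2))
  P={1,5}:  v_{1} + v_{5} = 2·v_{3}  ⟹  sig = (2;(2))

so the primitive-relation signature multiset is
    |P|=2: 14 collections, coeffs (), (), (), (1), (1), (1), (1), (1), (1), (1), (1), (1), (2), (2)


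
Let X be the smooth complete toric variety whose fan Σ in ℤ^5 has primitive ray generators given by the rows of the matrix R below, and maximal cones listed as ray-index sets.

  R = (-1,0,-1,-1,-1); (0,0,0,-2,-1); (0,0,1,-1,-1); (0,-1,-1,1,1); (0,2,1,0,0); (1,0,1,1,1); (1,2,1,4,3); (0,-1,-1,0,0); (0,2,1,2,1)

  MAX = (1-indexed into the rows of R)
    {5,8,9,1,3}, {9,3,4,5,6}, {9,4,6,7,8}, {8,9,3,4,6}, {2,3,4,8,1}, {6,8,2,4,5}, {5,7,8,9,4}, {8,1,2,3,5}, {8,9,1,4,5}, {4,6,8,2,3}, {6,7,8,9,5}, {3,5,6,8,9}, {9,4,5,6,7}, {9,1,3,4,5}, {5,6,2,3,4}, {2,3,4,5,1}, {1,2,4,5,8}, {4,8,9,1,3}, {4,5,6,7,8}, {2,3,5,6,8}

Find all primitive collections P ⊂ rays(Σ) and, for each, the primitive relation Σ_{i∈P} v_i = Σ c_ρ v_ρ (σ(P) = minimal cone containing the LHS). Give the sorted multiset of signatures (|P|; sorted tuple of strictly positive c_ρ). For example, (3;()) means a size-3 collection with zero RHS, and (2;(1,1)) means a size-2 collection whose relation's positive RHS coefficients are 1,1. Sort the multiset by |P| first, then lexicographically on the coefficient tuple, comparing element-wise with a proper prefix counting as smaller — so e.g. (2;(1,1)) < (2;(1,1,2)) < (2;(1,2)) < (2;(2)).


|primitive collections| = 7. Relations:

  P={1,6}:  v_{1} + v_{6} = 0  ⇒ sig = (2;())
  P={2,9}:  v_{2} + v_{9} = v_{5}  ⇒ sig = (2;(1))
  P={3,7}:  v_{3} + v_{7} = v_{6} + v_{9}  ⇒ sig = (2;(1,1))
  P={1,7}:  v_{1} + v_{7} = v_{4} + v_{5} + v_{8} + v_{9}  ⇒ sig = (2;(1,1,1,1))
  P={2,7}:  v_{2} + v_{7} = v_{4} + 2·v_{5} + v_{6} + v_{8}  ⇒ sig = (2;(1,1,1,2))
  P={3,4,5,8}:  v_{3} + v_{4} + v_{5} + v_{8} = 0  ⇒ sig = (4;())
  P={4,5,6,8,9}:  v_{4} + v_{5} + v_{6} + v_{8} + v_{9} = v_{7}  ⇒ sig = (5;(1))

so the primitive-relation signature multiset is
    |P|=2: 5 collections, coeffs (), (1), (1,1), (1,1,1,1), (1,1,1,2)
    |P|=4: 1 collection, coeffs ()
    |P|=5: 1 collection, coeffs (1)


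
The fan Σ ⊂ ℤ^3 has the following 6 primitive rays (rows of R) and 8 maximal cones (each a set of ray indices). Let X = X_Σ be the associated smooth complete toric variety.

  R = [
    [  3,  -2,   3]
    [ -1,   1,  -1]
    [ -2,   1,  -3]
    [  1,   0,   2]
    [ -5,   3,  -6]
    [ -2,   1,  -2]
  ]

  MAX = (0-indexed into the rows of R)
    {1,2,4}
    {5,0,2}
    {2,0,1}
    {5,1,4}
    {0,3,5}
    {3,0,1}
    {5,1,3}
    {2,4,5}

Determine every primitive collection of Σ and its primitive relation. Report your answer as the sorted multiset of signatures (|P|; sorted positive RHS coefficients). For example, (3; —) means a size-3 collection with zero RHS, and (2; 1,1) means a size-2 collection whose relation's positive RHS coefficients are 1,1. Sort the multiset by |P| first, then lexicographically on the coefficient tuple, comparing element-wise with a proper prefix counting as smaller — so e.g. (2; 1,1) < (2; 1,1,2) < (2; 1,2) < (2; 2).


Σ has 5 primitive collections:

  • {0,4}:  v_{0} + v_{4} = v_{2} — sig = (2; 1)
  • {2,3}:  v_{2} + v_{3} = v_{1} — sig = (2; 1)
  • {3,4}:  v_{3} + v_{4} = 2·v_{1} + v_{5} — sig = (2; 1,2)
  • {0,1,5}:  v_{0} + v_{1} + v_{5} = 0 — sig = (3; —)
  • {1,2,5}:  v_{1} + v_{2} + v_{5} = v_{4} — sig = (3; 1)

Signatures (|P|; sorted positive RHS coefficients), sorted:
{ (2; 1) ×2,  (2; 1,2),  (3; —),  (3; 1) }


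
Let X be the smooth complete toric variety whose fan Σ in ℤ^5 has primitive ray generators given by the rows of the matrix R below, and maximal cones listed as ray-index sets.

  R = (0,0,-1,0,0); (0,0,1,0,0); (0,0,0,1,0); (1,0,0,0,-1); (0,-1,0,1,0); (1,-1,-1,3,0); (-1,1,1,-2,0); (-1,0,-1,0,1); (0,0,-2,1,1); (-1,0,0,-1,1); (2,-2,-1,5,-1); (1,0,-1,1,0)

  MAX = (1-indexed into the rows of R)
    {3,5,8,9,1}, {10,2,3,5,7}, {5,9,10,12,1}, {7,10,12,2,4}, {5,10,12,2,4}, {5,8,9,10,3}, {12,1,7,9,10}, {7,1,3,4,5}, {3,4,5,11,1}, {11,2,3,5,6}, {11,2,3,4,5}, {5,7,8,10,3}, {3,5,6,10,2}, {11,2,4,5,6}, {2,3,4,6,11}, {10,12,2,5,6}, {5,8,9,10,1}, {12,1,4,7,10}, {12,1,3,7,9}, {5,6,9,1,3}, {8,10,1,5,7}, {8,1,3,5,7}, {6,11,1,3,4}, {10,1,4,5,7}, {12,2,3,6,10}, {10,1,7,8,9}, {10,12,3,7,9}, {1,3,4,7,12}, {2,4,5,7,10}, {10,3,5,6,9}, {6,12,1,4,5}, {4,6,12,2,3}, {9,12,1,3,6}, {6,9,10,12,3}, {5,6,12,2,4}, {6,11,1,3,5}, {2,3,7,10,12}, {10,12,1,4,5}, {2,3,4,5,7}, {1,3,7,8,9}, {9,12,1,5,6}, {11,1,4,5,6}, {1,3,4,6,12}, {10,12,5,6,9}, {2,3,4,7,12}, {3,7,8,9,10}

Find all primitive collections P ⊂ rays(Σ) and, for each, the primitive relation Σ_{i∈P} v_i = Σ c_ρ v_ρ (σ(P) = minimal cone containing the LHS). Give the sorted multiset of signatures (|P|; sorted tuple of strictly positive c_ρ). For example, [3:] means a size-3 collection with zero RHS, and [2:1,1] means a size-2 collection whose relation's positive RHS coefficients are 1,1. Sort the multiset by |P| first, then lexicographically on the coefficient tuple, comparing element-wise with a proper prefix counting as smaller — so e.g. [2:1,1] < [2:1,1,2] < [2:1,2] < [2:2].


Minimal non-faces — 21 found among 12 rays, 46 max cones:

  {1,2}:  v_{1} + v_{2} = 0 — sig = [2:]
  {4,8}:  v_{4} + v_{8} = v_{1} — sig = [2:1]
  {6,7}:  v_{6} + v_{7} = v_{3} — sig = [2:1]
  {8,12}:  v_{8} + v_{12} = v_{9} — sig = [2:1]
  {2,8}:  v_{2} + v_{8} = v_{3} + v_{10} — sig = [2:1,1]
  {4,9}:  v_{4} + v_{9} = v_{1} + v_{12} — sig = [2:1,1]
  {10,11}:  v_{10} + v_{11} = v_{5} + v_{6} — sig = [2:1,1]
  {2,9}:  v_{2} + v_{9} = v_{3} + v_{10} + v_{12} — sig = [2:1,1,1]
  {6,8}:  v_{6} + v_{8} = v_{3} + v_{5} + v_{9} — sig = [2:1,1,1]
  {8,11}:  v_{8} + v_{11} = v_{1} + v_{3} + v_{5} + v_{6} — sig = [2:1,1,1,1]
  {7,11}:  v_{7} + v_{11} = 2·v_{3} + v_{4} + v_{5} — sig = [2:1,1,2]
  {9,11}:  v_{9} + v_{11} = v_{1} + 2·v_{6} — sig = [2:1,2]
  {11,12}:  v_{11} + v_{12} = v_{4} + 2·v_{6} — sig = [2:1,2]
  {3,4,10}:  v_{3} + v_{4} + v_{10} = 0 — sig = [3:]
  {5,7,12}:  v_{5} + v_{7} + v_{12} = 0 — sig = [3:]
  {1,3,10}:  v_{1} + v_{3} + v_{10} = v_{8} — sig = [3:1]
  {3,5,12}:  v_{3} + v_{5} + v_{12} = v_{6} — sig = [3:1]
  {5,7,9}:  v_{5} + v_{7} + v_{9} = v_{8} — sig = [3:1]
  {1,6,10}:  v_{1} + v_{6} + v_{10} = v_{5} + v_{9} — sig = [3:1,1]
  {4,6,10}:  v_{4} + v_{6} + v_{10} = v_{5} + v_{12} — sig = [3:1,1]
  {3,4,5,6}:  v_{3} + v_{4} + v_{5} + v_{6} = v_{11} — sig = [4:1]

so the primitive-relation signature multiset is
{ [2:],  [2:1] ×3,  [2:1,1] ×3,  [2:1,1,1] ×2,  [2:1,1,1,1],  [2:1,1,2],  [2:1,2] ×2,  [3:] ×2,  [3:1] ×3,  [3:1,1] ×2,  [4:1] }


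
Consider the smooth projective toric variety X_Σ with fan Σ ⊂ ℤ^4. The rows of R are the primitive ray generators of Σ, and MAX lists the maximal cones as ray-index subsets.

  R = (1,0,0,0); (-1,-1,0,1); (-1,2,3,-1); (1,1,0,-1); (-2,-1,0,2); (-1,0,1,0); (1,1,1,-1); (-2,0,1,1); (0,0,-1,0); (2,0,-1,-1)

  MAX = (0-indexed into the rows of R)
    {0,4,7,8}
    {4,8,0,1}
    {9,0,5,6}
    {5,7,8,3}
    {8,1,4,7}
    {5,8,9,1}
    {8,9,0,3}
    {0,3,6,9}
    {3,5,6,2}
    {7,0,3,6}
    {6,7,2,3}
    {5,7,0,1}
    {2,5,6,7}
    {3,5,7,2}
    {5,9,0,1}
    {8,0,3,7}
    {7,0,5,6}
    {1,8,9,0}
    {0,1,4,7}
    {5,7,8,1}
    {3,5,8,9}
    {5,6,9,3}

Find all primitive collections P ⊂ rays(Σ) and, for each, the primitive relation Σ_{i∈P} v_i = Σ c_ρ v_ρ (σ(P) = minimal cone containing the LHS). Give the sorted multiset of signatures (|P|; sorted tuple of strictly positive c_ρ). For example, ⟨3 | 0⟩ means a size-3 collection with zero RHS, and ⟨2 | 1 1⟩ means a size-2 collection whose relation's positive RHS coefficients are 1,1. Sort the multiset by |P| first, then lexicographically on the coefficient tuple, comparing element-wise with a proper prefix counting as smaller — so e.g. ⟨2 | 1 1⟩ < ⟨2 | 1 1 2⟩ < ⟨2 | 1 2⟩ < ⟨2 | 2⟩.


Σ has 17 primitive collections:

  {1,3}:  v_{1} + v_{3} = 0  so sig = ⟨2 | 0⟩
  {7,9}:  v_{7} + v_{9} = 0  so sig = ⟨2 | 0⟩
  {6,8}:  v_{6} + v_{8} = v_{3}  so sig = ⟨2 | 1⟩
  {1,6}:  v_{1} + v_{6} = v_{0} + v_{5}  so sig = ⟨2 | 1 1⟩
  {4,5}:  v_{4} + v_{5} = v_{1} + v_{7}  so sig = ⟨2 | 1 1⟩
  {4,6}:  v_{4} + v_{6} = v_{0} + v_{7}  so sig = ⟨2 | 1 1⟩
  {1,2}:  v_{1} + v_{2} = v_{5} + v_{6} + v_{7}  so sig = ⟨2 | 1 1 1⟩
  {2,9}:  v_{2} + v_{9} = v_{3} + v_{5} + v_{6}  so sig = ⟨2 | 1 1 1⟩
  {3,4}:  v_{3} + v_{4} = v_{0} + v_{7} + v_{8}  so sig = ⟨2 | 1 1 1⟩
  {4,9}:  v_{4} + v_{9} = v_{0} + v_{1} + v_{8}  so sig = ⟨2 | 1 1 1⟩
  {2,8}:  v_{2} + v_{8} = 2·v_{3} + v_{5} + v_{7}  so sig = ⟨2 | 1 1 2⟩
  {0,2}:  v_{0} + v_{2} = 2·v_{6} + v_{7}  so sig = ⟨2 | 1 2⟩
  {2,4}:  v_{2} + v_{4} = v_{6} + 2·v_{7}  so sig = ⟨2 | 1 2⟩
  {0,5,8}:  v_{0} + v_{5} + v_{8} = 0  so sig = ⟨3 | 0⟩
  {0,3,5}:  v_{0} + v_{3} + v_{5} = v_{6}  so sig = ⟨3 | 1⟩
  {0,1,7,8}:  v_{0} + v_{1} + v_{7} + v_{8} = v_{4}  so sig = ⟨4 | 1⟩
  {3,5,6,7}:  v_{3} + v_{5} + v_{6} + v_{7} = v_{2}  so sig = ⟨4 | 1⟩

Signatures (|P|; sorted positive RHS coefficients), sorted:
{ ⟨2 | 0⟩ ×2,  ⟨2 | 1⟩,  ⟨2 | 1 1⟩ ×3,  ⟨2 | 1 1 1⟩ ×4,  ⟨2 | 1 1 2⟩,  ⟨2 | 1 2⟩ ×2,  ⟨3 | 0⟩,  ⟨3 | 1⟩,  ⟨4 | 1⟩ ×2 }


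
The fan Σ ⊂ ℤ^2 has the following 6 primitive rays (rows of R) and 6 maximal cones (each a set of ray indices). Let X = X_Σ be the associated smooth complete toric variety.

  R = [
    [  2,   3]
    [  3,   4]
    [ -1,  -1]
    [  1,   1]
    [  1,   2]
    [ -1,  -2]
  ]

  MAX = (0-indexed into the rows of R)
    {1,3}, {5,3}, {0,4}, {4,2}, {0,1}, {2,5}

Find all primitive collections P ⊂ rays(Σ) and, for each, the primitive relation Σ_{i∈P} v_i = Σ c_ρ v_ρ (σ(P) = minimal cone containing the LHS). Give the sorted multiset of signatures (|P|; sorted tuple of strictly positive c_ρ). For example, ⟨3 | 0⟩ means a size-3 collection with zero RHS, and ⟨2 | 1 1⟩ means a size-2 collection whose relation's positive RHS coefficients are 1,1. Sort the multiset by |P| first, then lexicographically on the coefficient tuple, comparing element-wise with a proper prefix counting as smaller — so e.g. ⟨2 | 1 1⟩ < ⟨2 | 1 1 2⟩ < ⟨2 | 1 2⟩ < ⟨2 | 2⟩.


Minimal non-faces — 9 found among 6 rays, 6 max cones:

  P = {2,3}:  v_{2} + v_{3} = 0  so sig = ⟨2 | 0⟩
  P = {4,5}:  v_{4} + v_{5} = 0  so sig = ⟨2 | 0⟩
  P = {0,2}:  v_{0} + v_{2} = v_{4}  so sig = ⟨2 | 1⟩
  P = {0,3}:  v_{0} + v_{3} = v_{1}  so sig = ⟨2 | 1⟩
  P = {0,5}:  v_{0} + v_{5} = v_{3}  so sig = ⟨2 | 1⟩
  P = {1,2}:  v_{1} + v_{2} = v_{0}  so sig = ⟨2 | 1⟩
  P = {3,4}:  v_{3} + v_{4} = v_{0}  so sig = ⟨2 | 1⟩
  P = {1,4}:  v_{1} + v_{4} = 2·v_{0}  so sig = ⟨2 | 2⟩
  P = {1,5}:  v_{1} + v_{5} = 2·v_{3}  so sig = ⟨2 | 2⟩

Signatures (|P|; sorted positive RHS coefficients), sorted:
    ⟨2 | 0⟩
    ⟨2 | 0⟩
    ⟨2 | 1⟩
    ⟨2 | 1⟩
    ⟨2 | 1⟩
    ⟨2 | 1⟩
    ⟨2 | 1⟩
    ⟨2 | 2⟩
    ⟨2 | 2⟩


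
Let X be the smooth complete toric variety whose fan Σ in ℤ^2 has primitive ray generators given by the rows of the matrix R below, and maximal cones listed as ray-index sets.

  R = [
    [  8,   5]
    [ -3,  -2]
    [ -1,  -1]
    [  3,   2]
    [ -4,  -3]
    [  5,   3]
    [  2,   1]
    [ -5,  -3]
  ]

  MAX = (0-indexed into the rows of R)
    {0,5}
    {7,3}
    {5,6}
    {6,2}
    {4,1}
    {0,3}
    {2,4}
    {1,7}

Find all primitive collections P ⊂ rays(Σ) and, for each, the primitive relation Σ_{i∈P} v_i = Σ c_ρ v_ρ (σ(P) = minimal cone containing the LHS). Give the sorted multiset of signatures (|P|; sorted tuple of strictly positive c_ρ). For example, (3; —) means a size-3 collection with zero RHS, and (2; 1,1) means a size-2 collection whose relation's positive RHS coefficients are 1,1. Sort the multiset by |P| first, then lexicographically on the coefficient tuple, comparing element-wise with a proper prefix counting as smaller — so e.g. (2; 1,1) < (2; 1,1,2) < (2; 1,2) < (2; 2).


Primitive collections (20):

  {1,3}:  v_{1} + v_{3} = 0  ⟹  sig = (2; —)
  {5,7}:  v_{5} + v_{7} = 0  ⟹  sig = (2; —)
  {0,1}:  v_{0} + v_{1} = v_{5}  ⟹  sig = (2; 1)
  {0,7}:  v_{0} + v_{7} = v_{3}  ⟹  sig = (2; 1)
  {1,2}:  v_{1} + v_{2} = v_{4}  ⟹  sig = (2; 1)
  {1,5}:  v_{1} + v_{5} = v_{6}  ⟹  sig = (2; 1)
  {1,6}:  v_{1} + v_{6} = v_{2}  ⟹  sig = (2; 1)
  {2,3}:  v_{2} + v_{3} = v_{6}  ⟹  sig = (2; 1)
  {3,4}:  v_{3} + v_{4} = v_{2}  ⟹  sig = (2; 1)
  {3,5}:  v_{3} + v_{5} = v_{0}  ⟹  sig = (2; 1)
  {3,6}:  v_{3} + v_{6} = v_{5}  ⟹  sig = (2; 1)
  {6,7}:  v_{6} + v_{7} = v_{1}  ⟹  sig = (2; 1)
  {0,2}:  v_{0} + v_{2} = v_{5} + v_{6}  ⟹  sig = (2; 1,1)
  {4,5}:  v_{4} + v_{5} = v_{2} + v_{6}  ⟹  sig = (2; 1,1)
  {0,4}:  v_{0} + v_{4} = 2·v_{6}  ⟹  sig = (2; 2)
  {0,6}:  v_{0} + v_{6} = 2·v_{5}  ⟹  sig = (2; 2)
  {2,5}:  v_{2} + v_{5} = 2·v_{6}  ⟹  sig = (2; 2)
  {2,7}:  v_{2} + v_{7} = 2·v_{1}  ⟹  sig = (2; 2)
  {4,6}:  v_{4} + v_{6} = 2·v_{2}  ⟹  sig = (2; 2)
  {4,7}:  v_{4} + v_{7} = 3·v_{1}  ⟹  sig = (2; 3)

Hence PRS(X_Σ) =
[(2; —), (2; —), (2; 1), (2; 1), (2; 1), (2; 1), (2; 1), (2; 1), (2; 1), (2; 1), (2; 1), (2; 1), (2; 1,1), (2; 1,1), (2; 2), (2; 2), (2; 2), (2; 2), (2; 2), (2; 3)]


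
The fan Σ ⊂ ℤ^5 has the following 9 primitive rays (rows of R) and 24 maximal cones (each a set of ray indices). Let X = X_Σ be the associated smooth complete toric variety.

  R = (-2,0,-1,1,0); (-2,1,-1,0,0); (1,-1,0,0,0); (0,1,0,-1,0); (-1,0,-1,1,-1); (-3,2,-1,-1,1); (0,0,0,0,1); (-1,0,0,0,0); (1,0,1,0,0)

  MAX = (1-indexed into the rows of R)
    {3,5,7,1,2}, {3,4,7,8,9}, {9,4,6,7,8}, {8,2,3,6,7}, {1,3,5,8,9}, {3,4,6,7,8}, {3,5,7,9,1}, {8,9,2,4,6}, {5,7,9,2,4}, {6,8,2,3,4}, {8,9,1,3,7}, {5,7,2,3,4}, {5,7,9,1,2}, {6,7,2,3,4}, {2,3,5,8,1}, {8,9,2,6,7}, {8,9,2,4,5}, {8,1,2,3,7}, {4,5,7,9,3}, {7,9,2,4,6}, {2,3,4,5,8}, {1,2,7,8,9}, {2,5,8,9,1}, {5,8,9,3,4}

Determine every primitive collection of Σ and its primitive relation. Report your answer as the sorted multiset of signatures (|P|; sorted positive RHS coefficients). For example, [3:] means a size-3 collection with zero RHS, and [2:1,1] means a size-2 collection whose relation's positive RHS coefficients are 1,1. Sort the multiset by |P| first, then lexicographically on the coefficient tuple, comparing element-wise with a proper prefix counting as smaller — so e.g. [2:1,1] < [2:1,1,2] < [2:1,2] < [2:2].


7 collections generate NE(X_Σ); each relation:

  {1,4}:  v_{1} + v_{4} = v_{2}  so sig = [2:1]
  {1,6}:  v_{1} + v_{6} = 2·v_{2} + v_{7} + v_{8}  so sig = [2:1,1,2]
  {5,6}:  v_{5} + v_{6} = 2·v_{2}  so sig = [2:2]
  {2,3,9}:  v_{2} + v_{3} + v_{9} = 0  so sig = [3:]
  {5,7,8}:  v_{5} + v_{7} + v_{8} = v_{1}  so sig = [3:1]
  {3,6,9}:  v_{3} + v_{6} + v_{9} = v_{4} + v_{7} + v_{8}  so sig = [3:1,1,1]
  {2,4,7,8}:  v_{2} + v_{4} + v_{7} + v_{8} = v_{6}  so sig = [4:1]

Sorted signature multiset PRS(X):
{ [2:1],  [2:1,1,2],  [2:2],  [3:],  [3:1],  [3:1,1,1],  [4:1] }


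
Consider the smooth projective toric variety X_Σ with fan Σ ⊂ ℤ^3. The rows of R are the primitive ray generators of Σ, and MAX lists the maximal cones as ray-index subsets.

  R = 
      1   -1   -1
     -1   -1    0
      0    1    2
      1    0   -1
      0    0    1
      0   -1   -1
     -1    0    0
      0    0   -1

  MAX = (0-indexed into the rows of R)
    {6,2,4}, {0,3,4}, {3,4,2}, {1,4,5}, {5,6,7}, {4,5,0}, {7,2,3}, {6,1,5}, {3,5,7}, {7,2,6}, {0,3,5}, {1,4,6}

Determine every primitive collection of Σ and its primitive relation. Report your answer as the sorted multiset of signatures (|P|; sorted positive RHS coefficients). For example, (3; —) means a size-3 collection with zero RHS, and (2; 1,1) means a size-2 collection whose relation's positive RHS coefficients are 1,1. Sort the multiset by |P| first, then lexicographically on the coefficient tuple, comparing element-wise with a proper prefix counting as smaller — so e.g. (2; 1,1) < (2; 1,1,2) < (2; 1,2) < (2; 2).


|primitive collections| = 12. Relations:

  {4,7}:  v_{4} + v_{7} = 0 — sig = (2; —)
  {0,6}:  v_{0} + v_{6} = v_{5} — sig = (2; 1)
  {1,3}:  v_{1} + v_{3} = v_{5} — sig = (2; 1)
  {2,5}:  v_{2} + v_{5} = v_{4} — sig = (2; 1)
  {3,6}:  v_{3} + v_{6} = v_{7} — sig = (2; 1)
  {0,7}:  v_{0} + v_{7} = v_{3} + v_{5} — sig = (2; 1,1)
  {1,7}:  v_{1} + v_{7} = v_{5} + v_{6} — sig = (2; 1,1)
  {0,1}:  v_{0} + v_{1} = v_{4} + 2·v_{5} — sig = (2; 1,2)
  {0,2}:  v_{0} + v_{2} = v_{3} + 2·v_{4} — sig = (2; 1,2)
  {1,2}:  v_{1} + v_{2} = 2·v_{4} + v_{6} — sig = (2; 1,2)
  {3,4,5}:  v_{3} + v_{4} + v_{5} = v_{0} — sig = (3; 1)
  {4,5,6}:  v_{4} + v_{5} + v_{6} = v_{1} — sig = (3; 1)

Signatures (|P|; sorted positive RHS coefficients), sorted:
[(2; —), (2; 1), (2; 1), (2; 1), (2; 1), (2; 1,1), (2; 1,1), (2; 1,2), (2; 1,2), (2; 1,2), (3; 1), (3; 1)]


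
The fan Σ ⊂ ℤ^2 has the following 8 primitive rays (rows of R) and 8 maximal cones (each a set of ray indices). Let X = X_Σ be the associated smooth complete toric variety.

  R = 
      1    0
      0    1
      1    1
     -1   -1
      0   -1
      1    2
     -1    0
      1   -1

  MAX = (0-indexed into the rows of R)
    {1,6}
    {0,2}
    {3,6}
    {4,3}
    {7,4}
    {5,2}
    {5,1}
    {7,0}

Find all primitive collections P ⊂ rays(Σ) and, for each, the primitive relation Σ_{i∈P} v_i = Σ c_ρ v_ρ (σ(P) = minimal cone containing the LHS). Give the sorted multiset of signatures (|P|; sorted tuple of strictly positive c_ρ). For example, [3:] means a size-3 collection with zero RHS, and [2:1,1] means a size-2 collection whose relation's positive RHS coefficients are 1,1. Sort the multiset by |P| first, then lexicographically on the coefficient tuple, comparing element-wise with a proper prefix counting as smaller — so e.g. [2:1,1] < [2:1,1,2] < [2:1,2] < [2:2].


The 20 primitive collections of Σ (r=8, n=2):

  • {0,6}:  v_{0} + v_{6} = 0  ⇒ sig = [2:]
  • {1,4}:  v_{1} + v_{4} = 0  ⇒ sig = [2:]
  • {2,3}:  v_{2} + v_{3} = 0  ⇒ sig = [2:]
  • {0,1}:  v_{0} + v_{1} = v_{2}  ⇒ sig = [2:1]
  • {0,3}:  v_{0} + v_{3} = v_{4}  ⇒ sig = [2:1]
  • {0,4}:  v_{0} + v_{4} = v_{7}  ⇒ sig = [2:1]
  • {1,2}:  v_{1} + v_{2} = v_{5}  ⇒ sig = [2:1]
  • {1,3}:  v_{1} + v_{3} = v_{6}  ⇒ sig = [2:1]
  • {1,7}:  v_{1} + v_{7} = v_{0}  ⇒ sig = [2:1]
  • {2,4}:  v_{2} + v_{4} = v_{0}  ⇒ sig = [2:1]
  • {2,6}:  v_{2} + v_{6} = v_{1}  ⇒ sig = [2:1]
  • {3,5}:  v_{3} + v_{5} = v_{1}  ⇒ sig = [2:1]
  • {4,5}:  v_{4} + v_{5} = v_{2}  ⇒ sig = [2:1]
  • {4,6}:  v_{4} + v_{6} = v_{3}  ⇒ sig = [2:1]
  • {6,7}:  v_{6} + v_{7} = v_{4}  ⇒ sig = [2:1]
  • {5,7}:  v_{5} + v_{7} = v_{0} + v_{2}  ⇒ sig = [2:1,1]
  • {0,5}:  v_{0} + v_{5} = 2·v_{2}  ⇒ sig = [2:2]
  • {2,7}:  v_{2} + v_{7} = 2·v_{0}  ⇒ sig = [2:2]
  • {3,7}:  v_{3} + v_{7} = 2·v_{4}  ⇒ sig = [2:2]
  • {5,6}:  v_{5} + v_{6} = 2·v_{1}  ⇒ sig = [2:2]

so the primitive-relation signature multiset is
{ [2:] ×3,  [2:1] ×12,  [2:1,1],  [2:2] ×4 }


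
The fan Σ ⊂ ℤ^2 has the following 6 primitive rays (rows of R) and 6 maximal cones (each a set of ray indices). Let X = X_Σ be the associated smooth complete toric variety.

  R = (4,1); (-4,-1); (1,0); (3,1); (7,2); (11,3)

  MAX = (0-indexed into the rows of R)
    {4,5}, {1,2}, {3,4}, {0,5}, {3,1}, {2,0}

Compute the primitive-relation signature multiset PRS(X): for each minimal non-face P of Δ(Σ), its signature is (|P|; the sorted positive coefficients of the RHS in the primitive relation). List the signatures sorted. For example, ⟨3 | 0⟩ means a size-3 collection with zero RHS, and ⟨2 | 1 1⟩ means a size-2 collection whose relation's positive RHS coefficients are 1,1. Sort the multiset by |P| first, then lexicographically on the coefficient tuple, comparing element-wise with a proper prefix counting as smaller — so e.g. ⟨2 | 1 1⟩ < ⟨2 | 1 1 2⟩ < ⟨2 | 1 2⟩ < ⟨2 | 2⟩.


The 9 primitive collections of Σ (r=6, n=2):

  P = {0,1}:  v_{0} + v_{1} = 0  ⇒ sig = ⟨2 | 0⟩
  P = {0,3}:  v_{0} + v_{3} = v_{4}  ⇒ sig = ⟨2 | 1⟩
  P = {0,4}:  v_{0} + v_{4} = v_{5}  ⇒ sig = ⟨2 | 1⟩
  P = {1,4}:  v_{1} + v_{4} = v_{3}  ⇒ sig = ⟨2 | 1⟩
  P = {1,5}:  v_{1} + v_{5} = v_{4}  ⇒ sig = ⟨2 | 1⟩
  P = {2,3}:  v_{2} + v_{3} = v_{0}  ⇒ sig = ⟨2 | 1⟩
  P = {2,4}:  v_{2} + v_{4} = 2·v_{0}  ⇒ sig = ⟨2 | 2⟩
  P = {3,5}:  v_{3} + v_{5} = 2·v_{4}  ⇒ sig = ⟨2 | 2⟩
  P = {2,5}:  v_{2} + v_{5} = 3·v_{0}  ⇒ sig = ⟨2 | 3⟩

Hence PRS(X_Σ) =
{ ⟨2 | 0⟩,  ⟨2 | 1⟩ ×5,  ⟨2 | 2⟩ ×2,  ⟨2 | 3⟩ }


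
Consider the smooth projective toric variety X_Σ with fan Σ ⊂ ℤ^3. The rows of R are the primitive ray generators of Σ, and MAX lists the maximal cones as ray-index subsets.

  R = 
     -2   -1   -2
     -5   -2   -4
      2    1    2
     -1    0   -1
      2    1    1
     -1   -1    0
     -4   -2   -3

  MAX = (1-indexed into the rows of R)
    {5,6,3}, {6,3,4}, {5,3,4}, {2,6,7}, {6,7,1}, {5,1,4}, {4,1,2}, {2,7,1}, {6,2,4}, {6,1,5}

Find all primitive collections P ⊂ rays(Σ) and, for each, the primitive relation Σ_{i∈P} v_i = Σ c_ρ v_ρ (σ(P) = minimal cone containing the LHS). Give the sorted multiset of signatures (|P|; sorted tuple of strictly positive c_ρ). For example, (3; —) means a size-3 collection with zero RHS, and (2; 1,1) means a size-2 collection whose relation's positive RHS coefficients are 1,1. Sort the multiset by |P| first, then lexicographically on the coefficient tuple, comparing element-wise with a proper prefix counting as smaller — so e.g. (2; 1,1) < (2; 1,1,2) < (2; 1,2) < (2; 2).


Minimal non-faces — 9 found among 7 rays, 10 max cones:

  • {1,3}:  v_{1} + v_{3} = 0 — sig = (2; —)
  • {4,7}:  v_{4} + v_{7} = v_{2} — sig = (2; 1)
  • {5,7}:  v_{5} + v_{7} = v_{1} — sig = (2; 1)
  • {2,5}:  v_{2} + v_{5} = v_{1} + v_{4} — sig = (2; 1,1)
  • {3,7}:  v_{3} + v_{7} = v_{4} + v_{6} — sig = (2; 1,1)
  • {2,3}:  v_{2} + v_{3} = 2·v_{4} + v_{6} — sig = (2; 1,2)
  • {4,5,6}:  v_{4} + v_{5} + v_{6} = 0 — sig = (3; —)
  • {1,4,6}:  v_{1} + v_{4} + v_{6} = v_{7} — sig = (3; 1)
  • {1,2,6}:  v_{1} + v_{2} + v_{6} = 2·v_{7} — sig = (3; 2)

Sorted signature multiset PRS(X):
[(2; —), (2; 1), (2; 1), (2; 1,1), (2; 1,1), (2; 1,2), (3; —), (3; 1), (3; 2)]


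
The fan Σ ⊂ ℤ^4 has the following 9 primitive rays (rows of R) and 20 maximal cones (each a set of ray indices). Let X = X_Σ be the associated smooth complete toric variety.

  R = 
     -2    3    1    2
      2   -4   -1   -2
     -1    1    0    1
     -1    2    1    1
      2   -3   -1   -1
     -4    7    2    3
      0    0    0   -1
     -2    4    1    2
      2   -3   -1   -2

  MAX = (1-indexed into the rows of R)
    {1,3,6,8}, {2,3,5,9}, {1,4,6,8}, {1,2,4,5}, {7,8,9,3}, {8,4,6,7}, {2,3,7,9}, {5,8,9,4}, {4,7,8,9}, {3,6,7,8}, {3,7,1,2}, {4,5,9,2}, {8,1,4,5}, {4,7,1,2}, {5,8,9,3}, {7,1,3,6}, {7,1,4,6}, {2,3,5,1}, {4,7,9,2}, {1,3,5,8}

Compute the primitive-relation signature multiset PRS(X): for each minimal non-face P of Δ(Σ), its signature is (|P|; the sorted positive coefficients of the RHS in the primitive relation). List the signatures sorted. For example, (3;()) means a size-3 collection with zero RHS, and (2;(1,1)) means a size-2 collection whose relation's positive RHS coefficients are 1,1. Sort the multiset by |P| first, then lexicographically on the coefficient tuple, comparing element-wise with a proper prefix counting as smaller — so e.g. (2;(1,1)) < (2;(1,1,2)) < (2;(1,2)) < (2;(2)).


Primitive collections (8):

  {1,9}:  v_{1} + v_{9} = 0  so sig = (2;())
  {2,8}:  v_{2} + v_{8} = 0  so sig = (2;())
  {3,4}:  v_{3} + v_{4} = v_{1}  so sig = (2;(1))
  {5,6}:  v_{5} + v_{6} = v_{8}  so sig = (2;(1))
  {5,7}:  v_{5} + v_{7} = v_{9}  so sig = (2;(1))
  {2,6}:  v_{2} + v_{6} = v_{1} + v_{7}  so sig = (2;(1,1))
  {6,9}:  v_{6} + v_{9} = v_{7} + v_{8}  so sig = (2;(1,1))
  {1,7,8}:  v_{1} + v_{7} + v_{8} = v_{6}  so sig = (3;(1))

Signatures (|P|; sorted positive RHS coefficients), sorted:
{ (2;()) ×2,  (2;(1)) ×3,  (2;(1,1)) ×2,  (3;(1)) }


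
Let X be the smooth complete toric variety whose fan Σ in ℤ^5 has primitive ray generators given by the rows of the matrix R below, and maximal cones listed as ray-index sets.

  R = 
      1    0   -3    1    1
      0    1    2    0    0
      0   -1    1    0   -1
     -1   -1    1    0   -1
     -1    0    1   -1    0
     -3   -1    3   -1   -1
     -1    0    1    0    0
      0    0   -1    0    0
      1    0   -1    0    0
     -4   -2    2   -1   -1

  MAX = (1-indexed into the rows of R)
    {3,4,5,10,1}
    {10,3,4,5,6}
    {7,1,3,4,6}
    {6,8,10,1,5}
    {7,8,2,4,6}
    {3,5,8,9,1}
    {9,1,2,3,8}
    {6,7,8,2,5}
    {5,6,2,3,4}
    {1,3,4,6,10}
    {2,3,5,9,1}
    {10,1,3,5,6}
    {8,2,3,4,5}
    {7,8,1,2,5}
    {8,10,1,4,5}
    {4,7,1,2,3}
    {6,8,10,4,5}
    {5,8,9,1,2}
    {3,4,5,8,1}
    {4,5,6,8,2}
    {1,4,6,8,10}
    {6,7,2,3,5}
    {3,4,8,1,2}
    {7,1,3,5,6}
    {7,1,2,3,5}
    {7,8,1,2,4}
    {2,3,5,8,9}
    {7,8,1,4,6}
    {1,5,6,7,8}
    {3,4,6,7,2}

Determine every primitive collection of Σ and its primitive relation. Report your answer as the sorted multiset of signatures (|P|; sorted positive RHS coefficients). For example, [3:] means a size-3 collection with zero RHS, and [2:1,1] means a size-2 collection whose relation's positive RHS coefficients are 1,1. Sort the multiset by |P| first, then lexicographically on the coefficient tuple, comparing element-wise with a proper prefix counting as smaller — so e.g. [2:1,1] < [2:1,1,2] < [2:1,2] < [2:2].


Δ(Σ) — 10 vertices, 14 min non-faces:

  {7,9}:  v_{7} + v_{9} = 0  so sig = [2:]
  {2,10}:  v_{2} + v_{10} = v_{6} + v_{7}  so sig = [2:1,1]
  {4,9}:  v_{4} + v_{9} = v_{3} + v_{8}  so sig = [2:1,1]
  {6,9}:  v_{6} + v_{9} = v_{4} + v_{5}  so sig = [2:1,1]
  {7,10}:  v_{7} + v_{10} = v_{1} + 2·v_{6}  so sig = [2:1,2]
  {9,10}:  v_{9} + v_{10} = v_{1} + 2·v_{4} + 2·v_{5}  so sig = [2:1,2,2]
  {3,7,8}:  v_{3} + v_{7} + v_{8} = v_{4}  so sig = [3:1]
  {4,5,7}:  v_{4} + v_{5} + v_{7} = v_{6}  so sig = [3:1]
  {3,6,8}:  v_{3} + v_{6} + v_{8} = 2·v_{4} + v_{5}  so sig = [3:1,2]
  {3,8,10}:  v_{3} + v_{8} + v_{10} = v_{1} + 3·v_{4} + 2·v_{5}  so sig = [3:1,2,3]
  {1,2,6}:  v_{1} + v_{2} + v_{6} = 2·v_{7}  so sig = [3:2]
  {1,2,4,5}:  v_{1} + v_{2} + v_{4} + v_{5} = v_{7}  so sig = [4:1]
  {1,4,5,6}:  v_{1} + v_{4} + v_{5} + v_{6} = v_{10}  so sig = [4:1]
  {1,2,3,5,8}:  v_{1} + v_{2} + v_{3} + v_{5} + v_{8} = 0  so sig = [5:]

Signatures (|P|; sorted positive RHS coefficients), sorted:
{ [2:],  [2:1,1] ×3,  [2:1,2],  [2:1,2,2],  [3:1] ×2,  [3:1,2],  [3:1,2,3],  [3:2],  [4:1] ×2,  [5:] }


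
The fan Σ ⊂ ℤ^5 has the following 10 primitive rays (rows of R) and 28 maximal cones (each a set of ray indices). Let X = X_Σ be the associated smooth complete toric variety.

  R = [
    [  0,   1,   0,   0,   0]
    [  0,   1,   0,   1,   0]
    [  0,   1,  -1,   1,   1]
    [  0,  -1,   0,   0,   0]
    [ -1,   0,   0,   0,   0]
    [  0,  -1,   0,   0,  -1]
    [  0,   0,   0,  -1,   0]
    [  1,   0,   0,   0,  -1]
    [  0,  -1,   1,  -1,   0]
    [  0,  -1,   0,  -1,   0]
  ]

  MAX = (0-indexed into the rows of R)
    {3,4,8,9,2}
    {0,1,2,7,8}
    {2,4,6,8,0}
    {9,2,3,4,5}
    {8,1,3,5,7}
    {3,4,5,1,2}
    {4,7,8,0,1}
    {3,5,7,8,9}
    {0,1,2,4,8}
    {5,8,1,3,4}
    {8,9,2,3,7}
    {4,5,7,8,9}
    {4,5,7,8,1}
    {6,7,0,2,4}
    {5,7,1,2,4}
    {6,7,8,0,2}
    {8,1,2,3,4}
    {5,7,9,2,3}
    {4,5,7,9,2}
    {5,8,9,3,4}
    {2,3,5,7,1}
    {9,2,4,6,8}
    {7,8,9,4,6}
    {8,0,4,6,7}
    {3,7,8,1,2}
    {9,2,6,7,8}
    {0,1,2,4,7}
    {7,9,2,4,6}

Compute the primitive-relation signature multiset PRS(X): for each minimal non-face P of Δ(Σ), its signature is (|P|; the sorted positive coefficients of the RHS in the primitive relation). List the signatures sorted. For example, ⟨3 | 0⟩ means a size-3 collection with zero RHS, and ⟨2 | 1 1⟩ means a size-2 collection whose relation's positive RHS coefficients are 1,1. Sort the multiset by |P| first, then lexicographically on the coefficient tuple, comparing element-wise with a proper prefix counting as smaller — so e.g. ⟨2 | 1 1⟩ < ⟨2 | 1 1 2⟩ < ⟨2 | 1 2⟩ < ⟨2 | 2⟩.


Primitive collections (10):

  {0,3}:  v_{0} + v_{3} = 0  →  sig = ⟨2 | 0⟩
  {1,9}:  v_{1} + v_{9} = 0  →  sig = ⟨2 | 0⟩
  {0,9}:  v_{0} + v_{9} = v_{6}  →  sig = ⟨2 | 1⟩
  {1,6}:  v_{1} + v_{6} = v_{0}  →  sig = ⟨2 | 1⟩
  {3,6}:  v_{3} + v_{6} = v_{9}  →  sig = ⟨2 | 1⟩
  {0,5}:  v_{0} + v_{5} = v_{4} + v_{7}  →  sig = ⟨2 | 1 1⟩
  {5,6}:  v_{5} + v_{6} = v_{4} + v_{7} + v_{9}  →  sig = ⟨2 | 1 1 1⟩
  {2,5,8}:  v_{2} + v_{5} + v_{8} = v_{3}  →  sig = ⟨3 | 1⟩
  {3,4,7}:  v_{3} + v_{4} + v_{7} = v_{5}  →  sig = ⟨3 | 1⟩
  {2,4,7,8}:  v_{2} + v_{4} + v_{7} + v_{8} = 0  →  sig = ⟨4 | 0⟩

Hence PRS(X_Σ) =
    ⟨2 | 0⟩
    ⟨2 | 0⟩
    ⟨2 | 1⟩
    ⟨2 | 1⟩
    ⟨2 | 1⟩
    ⟨2 | 1 1⟩
    ⟨2 | 1 1 1⟩
    ⟨3 | 1⟩
    ⟨3 | 1⟩
    ⟨4 | 0⟩


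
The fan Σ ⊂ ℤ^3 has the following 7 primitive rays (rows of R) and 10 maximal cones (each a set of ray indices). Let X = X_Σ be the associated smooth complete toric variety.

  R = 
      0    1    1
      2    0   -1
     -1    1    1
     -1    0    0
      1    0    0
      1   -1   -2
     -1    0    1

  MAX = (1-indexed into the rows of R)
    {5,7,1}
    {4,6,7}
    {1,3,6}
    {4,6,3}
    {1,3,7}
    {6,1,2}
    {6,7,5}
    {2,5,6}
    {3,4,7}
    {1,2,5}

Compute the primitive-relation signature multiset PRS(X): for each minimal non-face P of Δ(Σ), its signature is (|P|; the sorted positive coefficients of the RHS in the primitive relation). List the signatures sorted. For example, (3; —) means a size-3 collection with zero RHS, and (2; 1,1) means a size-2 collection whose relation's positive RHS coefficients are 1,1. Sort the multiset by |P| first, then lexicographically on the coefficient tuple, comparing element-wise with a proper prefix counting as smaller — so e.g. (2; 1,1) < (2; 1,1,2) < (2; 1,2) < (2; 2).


Δ(Σ) — 7 vertices, 9 min non-faces:

  • {4,5}:  v_{4} + v_{5} = 0  so sig = (2; —)
  • {1,4}:  v_{1} + v_{4} = v_{3}  so sig = (2; 1)
  • {2,7}:  v_{2} + v_{7} = v_{5}  so sig = (2; 1)
  • {3,5}:  v_{3} + v_{5} = v_{1}  so sig = (2; 1)
  • {2,4}:  v_{2} + v_{4} = v_{1} + v_{6}  so sig = (2; 1,1)
  • {2,3}:  v_{2} + v_{3} = 2·v_{1} + v_{6}  so sig = (2; 1,2)
  • {1,6,7}:  v_{1} + v_{6} + v_{7} = 0  so sig = (3; —)
  • {1,5,6}:  v_{1} + v_{5} + v_{6} = v_{2}  so sig = (3; 1)
  • {3,6,7}:  v_{3} + v_{6} + v_{7} = v_{4}  so sig = (3; 1)

Signatures (|P|; sorted positive RHS coefficients), sorted:
{ (2; —),  (2; 1) ×3,  (2; 1,1),  (2; 1,2),  (3; —),  (3; 1) ×2 }


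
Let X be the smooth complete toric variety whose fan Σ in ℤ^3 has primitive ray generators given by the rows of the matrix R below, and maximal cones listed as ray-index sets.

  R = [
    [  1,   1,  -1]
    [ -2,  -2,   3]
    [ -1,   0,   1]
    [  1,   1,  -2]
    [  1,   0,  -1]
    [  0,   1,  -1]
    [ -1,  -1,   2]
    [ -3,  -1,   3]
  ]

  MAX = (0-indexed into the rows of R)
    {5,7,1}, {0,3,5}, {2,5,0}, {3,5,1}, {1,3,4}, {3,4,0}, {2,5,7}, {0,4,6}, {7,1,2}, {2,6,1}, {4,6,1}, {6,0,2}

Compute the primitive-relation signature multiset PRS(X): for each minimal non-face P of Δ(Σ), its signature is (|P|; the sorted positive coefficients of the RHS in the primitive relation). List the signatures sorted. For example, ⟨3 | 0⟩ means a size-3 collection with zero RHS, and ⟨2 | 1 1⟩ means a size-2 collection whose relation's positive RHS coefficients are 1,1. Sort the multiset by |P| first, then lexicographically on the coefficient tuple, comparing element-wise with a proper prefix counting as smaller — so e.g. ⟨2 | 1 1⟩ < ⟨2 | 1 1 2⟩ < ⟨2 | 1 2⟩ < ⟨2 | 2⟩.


Σ has 11 primitive collections:

  {2,4}:  v_{2} + v_{4} = 0 — sig = ⟨2 | 0⟩
  {3,6}:  v_{3} + v_{6} = 0 — sig = ⟨2 | 0⟩
  {0,1}:  v_{0} + v_{1} = v_{6} — sig = ⟨2 | 1⟩
  {2,3}:  v_{2} + v_{3} = v_{5} — sig = ⟨2 | 1⟩
  {4,5}:  v_{4} + v_{5} = v_{3} — sig = ⟨2 | 1⟩
  {5,6}:  v_{5} + v_{6} = v_{2} — sig = ⟨2 | 1⟩
  {4,7}:  v_{4} + v_{7} = v_{1} + v_{5} — sig = ⟨2 | 1 1⟩
  {3,7}:  v_{3} + v_{7} = v_{1} + 2·v_{5} — sig = ⟨2 | 1 2⟩
  {6,7}:  v_{6} + v_{7} = v_{1} + 2·v_{2} — sig = ⟨2 | 1 2⟩
  {0,7}:  v_{0} + v_{7} = 2·v_{2} — sig = ⟨2 | 2⟩
  {1,2,5}:  v_{1} + v_{2} + v_{5} = v_{7} — sig = ⟨3 | 1⟩

Signatures (|P|; sorted positive RHS coefficients), sorted:
[⟨2 | 0⟩, ⟨2 | 0⟩, ⟨2 | 1⟩, ⟨2 | 1⟩, ⟨2 | 1⟩, ⟨2 | 1⟩, ⟨2 | 1 1⟩, ⟨2 | 1 2⟩, ⟨2 | 1 2⟩, ⟨2 | 2⟩, ⟨3 | 1⟩]
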